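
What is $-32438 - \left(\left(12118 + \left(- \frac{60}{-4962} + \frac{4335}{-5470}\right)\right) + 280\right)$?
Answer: $- \frac{40564126899}{904738} \approx -44835.0$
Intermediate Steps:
$-32438 - \left(\left(12118 + \left(- \frac{60}{-4962} + \frac{4335}{-5470}\right)\right) + 280\right) = -32438 - \left(\left(12118 + \left(\left(-60\right) \left(- \frac{1}{4962}\right) + 4335 \left(- \frac{1}{5470}\right)\right)\right) + 280\right) = -32438 - \left(\left(12118 + \left(\frac{10}{827} - \frac{867}{1094}\right)\right) + 280\right) = -32438 - \left(\left(12118 - \frac{706069}{904738}\right) + 280\right) = -32438 - \left(\frac{10962909015}{904738} + 280\right) = -32438 - \frac{11216235655}{904738} = - \frac{40564126899}{904738}$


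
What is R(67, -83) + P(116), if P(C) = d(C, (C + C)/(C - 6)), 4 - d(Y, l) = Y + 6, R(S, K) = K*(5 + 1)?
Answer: -616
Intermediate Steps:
R(S, K) = 6*K (R(S, K) = K*6 = 6*K)
d(Y, l) = -2 - Y (d(Y, l) = 4 - (Y + 6) = 4 - (6 + Y) = 4 + (-6 - Y) = -2 - Y)
P(C) = -2 - C
R(67, -83) + P(116) = 6*(-83) + (-2 - 1*116) = -498 + (-2 - 116) = -498 - 118 = -616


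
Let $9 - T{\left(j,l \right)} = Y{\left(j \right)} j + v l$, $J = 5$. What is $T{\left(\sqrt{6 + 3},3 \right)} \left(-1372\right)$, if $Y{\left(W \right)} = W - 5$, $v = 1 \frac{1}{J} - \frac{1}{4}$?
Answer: $- \frac{103929}{5} \approx -20786.0$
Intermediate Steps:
$v = - \frac{1}{20}$ ($v = 1 \cdot \frac{1}{5} - \frac{1}{4} = \frac{1}{5} - \frac{1}{4} = - \frac{1}{20} \approx -0.05$)
$Y{\left(W \right)} = -5 + W$
$T{\left(j,l \right)} = 9 + \frac{l}{20} - j \left(-5 + j\right)$ ($T{\left(j,l \right)} = 9 - \left(\left(-5 + j\right) j - \frac{l}{20}\right) = 9 - \left(j \left(-5 + j\right) - \frac{l}{20}\right) = 9 - \left(- \frac{l}{20} + j \left(-5 + j\right)\right) = 9 + \frac{l}{20} - j \left(-5 + j\right)$)
$T{\left(\sqrt{6 + 3},3 \right)} \left(-1372\right) = \left(9 + \frac{1}{20} \cdot 3 - \sqrt{6 + 3} \left(-5 + \sqrt{6 + 3}\right)\right) \left(-1372\right) = \left(9 + \frac{3}{20} - \sqrt{9} \left(-5 + \sqrt{9}\right)\right) \left(-1372\right) = \left(9 + \frac{3}{20} - 3 \left(-5 + 3\right)\right) \left(-1372\right) = \left(9 + \frac{3}{20} - 3 \left(-2\right)\right) \left(-1372\right) = \left(9 + \frac{3}{20} + 6\right) \left(-1372\right) = \frac{303}{20} \left(-1372\right) = - \frac{103929}{5}$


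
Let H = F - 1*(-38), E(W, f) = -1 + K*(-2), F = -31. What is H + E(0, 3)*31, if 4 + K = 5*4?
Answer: -1016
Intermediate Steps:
K = 16 (K = -4 + 5*4 = -4 + 20 = 16)
E(W, f) = -33 (E(W, f) = -1 + 16*(-2) = -1 - 32 = -33)
H = 7 (H = -31 - 1*(-38) = -31 + 38 = 7)
H + E(0, 3)*31 = 7 - 33*31 = 7 - 1023 = -1016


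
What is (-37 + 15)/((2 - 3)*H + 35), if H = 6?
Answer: -22/29 ≈ -0.75862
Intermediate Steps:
(-37 + 15)/((2 - 3)*H + 35) = (-37 + 15)/((2 - 3)*6 + 35) = -22/(-1*6 + 35) = -22/(-6 + 35) = -22/29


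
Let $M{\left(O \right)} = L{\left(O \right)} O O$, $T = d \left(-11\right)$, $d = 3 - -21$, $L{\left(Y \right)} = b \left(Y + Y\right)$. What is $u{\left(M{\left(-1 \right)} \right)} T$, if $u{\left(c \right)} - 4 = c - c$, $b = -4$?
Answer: $-1056$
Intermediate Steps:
$L{\left(Y \right)} = - 8 Y$ ($L{\left(Y \right)} = - 4 \left(Y + Y\right) = - 4 \cdot 2 Y = - 8 Y$)
$d = 24$ ($d = 3 + 21 = 24$)
$T = -264$ ($T = 24 \left(-11\right) = -264$)
$M{\left(O \right)} = - 8 O^{3}$ ($M{\left(O \right)} = - 8 O O O = - 8 O O^{2} = - 8 O^{3}$)
$u{\left(c \right)} = 4$ ($u{\left(c \right)} = 4 + \left(c - c\right) = 4 + 0 = 4$)
$u{\left(M{\left(-1 \right)} \right)} T = 4 \left(-264\right) = -1056$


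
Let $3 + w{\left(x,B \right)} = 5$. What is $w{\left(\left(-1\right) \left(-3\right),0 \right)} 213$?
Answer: $426$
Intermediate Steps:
$w{\left(x,B \right)} = 2$ ($w{\left(x,B \right)} = -3 + 5 = 2$)
$w{\left(\left(-1\right) \left(-3\right),0 \right)} 213 = 2 \cdot 213 = 426$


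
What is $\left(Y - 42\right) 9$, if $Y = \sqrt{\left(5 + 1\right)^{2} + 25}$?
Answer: $-378 + 9 \sqrt{61} \approx -307.71$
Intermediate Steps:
$Y = \sqrt{61}$ ($Y = \sqrt{6^{2} + 25} = \sqrt{36 + 25} = \sqrt{61} \approx 7.8102$)
$\left(Y - 42\right) 9 = \left(\sqrt{61} - 42\right) 9 = \left(-42 + \sqrt{61}\right) 9 = -378 + 9 \sqrt{61}$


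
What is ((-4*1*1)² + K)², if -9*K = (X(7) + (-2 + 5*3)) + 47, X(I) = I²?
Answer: 1225/81 ≈ 15.123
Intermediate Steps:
K = -109/9 (K = -((7² + (-2 + 5*3)) + 47)/9 = -((49 + (-2 + 15)) + 47)/9 = -((49 + 13) + 47)/9 = -(62 + 47)/9 = -⅑*109 = -109/9 ≈ -12.111)
((-4*1*1)² + K)² = ((-4*1*1)² - 109/9)² = ((-4*1)² - 109/9)² = ((-4)² - 109/9)² = (16 - 109/9)² = (35/9)² = 1225/81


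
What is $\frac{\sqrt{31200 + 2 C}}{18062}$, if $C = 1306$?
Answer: $\frac{\sqrt{8453}}{9031} \approx 0.010181$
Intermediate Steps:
$\frac{\sqrt{31200 + 2 C}}{18062} = \frac{\sqrt{31200 + 2 \cdot 1306}}{18062} = \sqrt{31200 + 2612} \cdot \frac{1}{18062} = \sqrt{33812} \cdot \frac{1}{18062} = 2 \sqrt{8453} \cdot \frac{1}{18062} = \frac{\sqrt{8453}}{9031}$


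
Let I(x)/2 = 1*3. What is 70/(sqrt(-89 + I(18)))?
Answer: -70*I*sqrt(83)/83 ≈ -7.6835*I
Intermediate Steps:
I(x) = 6 (I(x) = 2*(1*3) = 2*3 = 6)
70/(sqrt(-89 + I(18))) = 70/(sqrt(-89 + 6)) = 70/(sqrt(-83)) = 70/((I*sqrt(83))) = 70*(-I*sqrt(83)/83) = -70*I*sqrt(83)/83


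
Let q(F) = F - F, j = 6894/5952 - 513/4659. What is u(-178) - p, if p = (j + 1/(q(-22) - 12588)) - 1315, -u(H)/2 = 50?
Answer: 5885472816169/4848192672 ≈ 1214.0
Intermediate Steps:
u(H) = -100 (u(H) = -2*50 = -100)
j = 1614765/1540576 (j = 6894*(1/5952) - 513*1/4659 = 1149/992 - 171/1553 = 1614765/1540576 ≈ 1.0482)
q(F) = 0
p = -6370292083369/4848192672 (p = (1614765/1540576 + 1/(0 - 12588)) - 1315 = (1614765/1540576 + 1/(-12588)) - 1315 = (1614765/1540576 - 1/12588) - 1315 = 5081280311/4848192672 - 1315 = -6370292083369/4848192672 ≈ -1314.0)
u(-178) - p = -100 - 1*(-6370292083369/4848192672) = -100 + 6370292083369/4848192672 = 5885472816169/4848192672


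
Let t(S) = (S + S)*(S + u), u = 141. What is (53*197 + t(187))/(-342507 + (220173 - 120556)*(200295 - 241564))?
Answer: -133113/4111436480 ≈ -3.2376e-5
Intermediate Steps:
t(S) = 2*S*(141 + S) (t(S) = (S + S)*(S + 141) = (2*S)*(141 + S) = 2*S*(141 + S))
(53*197 + t(187))/(-342507 + (220173 - 120556)*(200295 - 241564)) = (53*197 + 2*187*(141 + 187))/(-342507 + (220173 - 120556)*(200295 - 241564)) = (10441 + 2*187*328)/(-342507 + 99617*(-41269)) = (10441 + 122672)/(-342507 - 4111093973) = 133113/(-4111436480) = 133113*(-1/4111436480) = -133113/4111436480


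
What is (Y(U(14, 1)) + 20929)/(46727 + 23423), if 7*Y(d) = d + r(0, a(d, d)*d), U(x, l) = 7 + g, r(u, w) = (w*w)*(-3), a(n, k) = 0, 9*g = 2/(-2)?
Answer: 1318589/4419450 ≈ 0.29836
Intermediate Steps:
g = -⅑ (g = (2/(-2))/9 = (2*(-½))/9 = (⅑)*(-1) = -⅑ ≈ -0.11111)
r(u, w) = -3*w² (r(u, w) = w²*(-3) = -3*w²)
U(x, l) = 62/9 (U(x, l) = 7 - ⅑ = 62/9)
Y(d) = d/7 (Y(d) = (d - 3*(0*d)²)/7 = (d - 3*0²)/7 = (d - 3*0)/7 = (d + 0)/7 = d/7)
(Y(U(14, 1)) + 20929)/(46727 + 23423) = ((⅐)*(62/9) + 20929)/(46727 + 23423) = (62/63 + 20929)/70150 = (1318589/63)*(1/70150) = 1318589/4419450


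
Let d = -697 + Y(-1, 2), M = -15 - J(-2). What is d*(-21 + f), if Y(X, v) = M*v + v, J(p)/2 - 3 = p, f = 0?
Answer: 15309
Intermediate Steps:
J(p) = 6 + 2*p
M = -17 (M = -15 - (6 + 2*(-2)) = -15 - (6 - 4) = -15 - 1*2 = -15 - 2 = -17)
Y(X, v) = -16*v (Y(X, v) = -17*v + v = -16*v)
d = -729 (d = -697 - 16*2 = -697 - 32 = -729)
d*(-21 + f) = -729*(-21 + 0) = -729*(-21) = 15309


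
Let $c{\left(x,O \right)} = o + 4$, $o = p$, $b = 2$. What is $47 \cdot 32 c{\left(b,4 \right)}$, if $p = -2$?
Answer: $3008$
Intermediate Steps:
$o = -2$
$c{\left(x,O \right)} = 2$ ($c{\left(x,O \right)} = -2 + 4 = 2$)
$47 \cdot 32 c{\left(b,4 \right)} = 47 \cdot 32 \cdot 2 = 1504 \cdot 2 = 3008$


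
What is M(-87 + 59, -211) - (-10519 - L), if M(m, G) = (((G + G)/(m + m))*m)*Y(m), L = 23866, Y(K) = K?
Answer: 40293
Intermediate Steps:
M(m, G) = G*m (M(m, G) = (((G + G)/(m + m))*m)*m = (((2*G)/((2*m)))*m)*m = (((2*G)*(1/(2*m)))*m)*m = ((G/m)*m)*m = G*m)
M(-87 + 59, -211) - (-10519 - L) = -211*(-87 + 59) - (-10519 - 1*23866) = -211*(-28) - (-10519 - 23866) = 5908 - 1*(-34385) = 5908 + 34385 = 40293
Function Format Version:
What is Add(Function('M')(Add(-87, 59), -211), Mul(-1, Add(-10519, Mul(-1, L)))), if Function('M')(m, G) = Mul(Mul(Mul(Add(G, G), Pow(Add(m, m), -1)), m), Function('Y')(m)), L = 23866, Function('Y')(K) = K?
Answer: 40293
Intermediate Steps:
Function('M')(m, G) = Mul(G, m) (Function('M')(m, G) = Mul(Mul(Mul(Add(G, G), Pow(Add(m, m), -1)), m), m) = Mul(Mul(Mul(Mul(2, G), Pow(Mul(2, m), -1)), m), m) = Mul(Mul(Mul(Mul(2, G), Mul(Rational(1, 2), Pow(m, -1))), m), m) = Mul(Mul(Mul(G, Pow(m, -1)), m), m) = Mul(G, m))
Add(Function('M')(Add(-87, 59), -211), Mul(-1, Add(-10519, Mul(-1, L)))) = Add(Mul(-211, Add(-87, 59)), Mul(-1, Add(-10519, Mul(-1, 23866)))) = Add(Mul(-211, -28), Mul(-1, Add(-10519, -23866))) = Add(5908, Mul(-1, -34385)) = Add(5908, 34385) = 40293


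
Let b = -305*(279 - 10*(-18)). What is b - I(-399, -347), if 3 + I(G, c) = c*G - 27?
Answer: -278418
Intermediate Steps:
I(G, c) = -30 + G*c (I(G, c) = -3 + (c*G - 27) = -3 + (G*c - 27) = -3 + (-27 + G*c) = -30 + G*c)
b = -139995 (b = -305*(279 + 180) = -305*459 = -139995)
b - I(-399, -347) = -139995 - (-30 - 399*(-347)) = -139995 - (-30 + 138453) = -139995 - 1*138423 = -139995 - 138423 = -278418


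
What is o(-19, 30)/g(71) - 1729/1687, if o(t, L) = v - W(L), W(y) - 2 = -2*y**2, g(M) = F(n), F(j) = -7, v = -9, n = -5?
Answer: -432878/1687 ≈ -256.60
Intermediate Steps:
g(M) = -7
W(y) = 2 - 2*y**2
o(t, L) = -11 + 2*L**2 (o(t, L) = -9 - (2 - 2*L**2) = -9 + (-2 + 2*L**2) = -11 + 2*L**2)
o(-19, 30)/g(71) - 1729/1687 = (-11 + 2*30**2)/(-7) - 1729/1687 = (-11 + 2*900)*(-1/7) - 1729*1/1687 = (-11 + 1800)*(-1/7) - 247/241 = 1789*(-1/7) - 247/241 = -1789/7 - 247/241 = -432878/1687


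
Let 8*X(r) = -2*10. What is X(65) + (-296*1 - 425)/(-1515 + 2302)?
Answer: -5377/1574 ≈ -3.4161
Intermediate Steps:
X(r) = -5/2 (X(r) = (-2*10)/8 = (⅛)*(-20) = -5/2)
X(65) + (-296*1 - 425)/(-1515 + 2302) = -5/2 + (-296*1 - 425)/(-1515 + 2302) = -5/2 + (-296 - 425)/787 = -5/2 - 721*1/787 = -5/2 - 721/787 = -5377/1574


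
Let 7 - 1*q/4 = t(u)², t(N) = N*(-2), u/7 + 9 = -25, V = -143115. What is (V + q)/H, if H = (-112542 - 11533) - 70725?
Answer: 1049391/194800 ≈ 5.3870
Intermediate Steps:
u = -238 (u = -63 + 7*(-25) = -63 - 175 = -238)
t(N) = -2*N
q = -906276 (q = 28 - 4*(-2*(-238))² = 28 - 4*476² = 28 - 4*226576 = 28 - 906304 = -906276)
H = -194800 (H = -124075 - 70725 = -194800)
(V + q)/H = (-143115 - 906276)/(-194800) = -1049391*(-1/194800) = 1049391/194800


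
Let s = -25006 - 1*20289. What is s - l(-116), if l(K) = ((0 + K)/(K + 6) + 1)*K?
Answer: -2478117/55 ≈ -45057.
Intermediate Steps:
s = -45295 (s = -25006 - 20289 = -45295)
l(K) = K*(1 + K/(6 + K)) (l(K) = (K/(6 + K) + 1)*K = (1 + K/(6 + K))*K = K*(1 + K/(6 + K)))
s - l(-116) = -45295 - 2*(-116)*(3 - 116)/(6 - 116) = -45295 - 2*(-116)*(-113)/(-110) = -45295 - 2*(-116)*(-1)*(-113)/110 = -45295 - 1*(-13108/55) = -45295 + 13108/55 = -2478117/55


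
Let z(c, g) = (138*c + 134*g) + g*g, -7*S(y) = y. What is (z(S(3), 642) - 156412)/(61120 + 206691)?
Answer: 2392046/1874677 ≈ 1.2760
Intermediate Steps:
S(y) = -y/7
z(c, g) = g**2 + 134*g + 138*c (z(c, g) = (134*g + 138*c) + g**2 = g**2 + 134*g + 138*c)
(z(S(3), 642) - 156412)/(61120 + 206691) = ((642**2 + 134*642 + 138*(-1/7*3)) - 156412)/(61120 + 206691) = ((412164 + 86028 + 138*(-3/7)) - 156412)/267811 = ((412164 + 86028 - 414/7) - 156412)*(1/267811) = (3486930/7 - 156412)*(1/267811) = (2392046/7)*(1/267811) = 2392046/1874677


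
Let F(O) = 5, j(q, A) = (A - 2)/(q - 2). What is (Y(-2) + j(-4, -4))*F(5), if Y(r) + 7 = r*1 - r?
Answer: -30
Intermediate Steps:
j(q, A) = (-2 + A)/(-2 + q)
Y(r) = -7 (Y(r) = -7 + (r*1 - r) = -7 + (r - r) = -7 + 0 = -7)
(Y(-2) + j(-4, -4))*F(5) = (-7 + (-2 - 4)/(-2 - 4))*5 = (-7 - 6/(-6))*5 = (-7 - 1/6*(-6))*5 = (-7 + 1)*5 = -6*5 = -30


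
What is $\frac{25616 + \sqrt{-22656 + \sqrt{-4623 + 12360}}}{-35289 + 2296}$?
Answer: $- \frac{25616}{32993} - \frac{i \sqrt{22656 - \sqrt{7737}}}{32993} \approx -0.77641 - 0.0045533 i$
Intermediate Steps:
$\frac{25616 + \sqrt{-22656 + \sqrt{-4623 + 12360}}}{-35289 + 2296} = \frac{25616 + \sqrt{-22656 + \sqrt{7737}}}{-32993} = \left(25616 + \sqrt{-22656 + \sqrt{7737}}\right) \left(- \frac{1}{32993}\right) = - \frac{25616}{32993} - \frac{\sqrt{-22656 + \sqrt{7737}}}{32993}$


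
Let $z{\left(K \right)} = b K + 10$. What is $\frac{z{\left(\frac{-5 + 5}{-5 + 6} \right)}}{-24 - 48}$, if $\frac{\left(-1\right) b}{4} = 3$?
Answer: $- \frac{5}{36} \approx -0.13889$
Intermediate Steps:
$b = -12$ ($b = \left(-4\right) 3 = -12$)
$z{\left(K \right)} = 10 - 12 K$ ($z{\left(K \right)} = - 12 K + 10 = 10 - 12 K$)
$\frac{z{\left(\frac{-5 + 5}{-5 + 6} \right)}}{-24 - 48} = \frac{10 - 12 \frac{-5 + 5}{-5 + 6}}{-24 - 48} = \frac{10 - 12 \cdot \frac{0}{1}}{-72} = \left(10 - 12 \cdot 0 \cdot 1\right) \left(- \frac{1}{72}\right) = \left(10 - 0\right) \left(- \frac{1}{72}\right) = \left(10 + 0\right) \left(- \frac{1}{72}\right) = 10 \left(- \frac{1}{72}\right) = - \frac{5}{36}$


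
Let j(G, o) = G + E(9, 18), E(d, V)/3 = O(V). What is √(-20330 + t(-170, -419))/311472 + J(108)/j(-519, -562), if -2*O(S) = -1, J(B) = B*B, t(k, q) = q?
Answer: -2592/115 + I*√20749/311472 ≈ -22.539 + 0.00046247*I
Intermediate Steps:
J(B) = B²
O(S) = ½ (O(S) = -½*(-1) = ½)
E(d, V) = 3/2 (E(d, V) = 3*(½) = 3/2)
j(G, o) = 3/2 + G (j(G, o) = G + 3/2 = 3/2 + G)
√(-20330 + t(-170, -419))/311472 + J(108)/j(-519, -562) = √(-20330 - 419)/311472 + 108²/(3/2 - 519) = √(-20749)*(1/311472) + 11664/(-1035/2) = (I*√20749)*(1/311472) + 11664*(-2/1035) = I*√20749/311472 - 2592/115 = -2592/115 + I*√20749/311472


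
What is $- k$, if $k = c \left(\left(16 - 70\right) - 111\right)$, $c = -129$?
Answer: $-21285$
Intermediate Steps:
$k = 21285$ ($k = - 129 \left(\left(16 - 70\right) - 111\right) = - 129 \left(-54 - 111\right) = \left(-129\right) \left(-165\right) = 21285$)
$- k = \left(-1\right) 21285 = -21285$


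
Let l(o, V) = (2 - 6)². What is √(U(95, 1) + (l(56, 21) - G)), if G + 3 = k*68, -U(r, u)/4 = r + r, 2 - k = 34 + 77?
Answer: √6671 ≈ 81.676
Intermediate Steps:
k = -109 (k = 2 - (34 + 77) = 2 - 1*111 = 2 - 111 = -109)
l(o, V) = 16 (l(o, V) = (-4)² = 16)
U(r, u) = -8*r (U(r, u) = -4*(r + r) = -8*r)
G = -7415 (G = -3 - 109*68 = -3 - 7412 = -7415)
√(U(95, 1) + (l(56, 21) - G)) = √(-8*95 + (16 - 1*(-7415))) = √(-760 + (16 + 7415)) = √(-760 + 7431) = √6671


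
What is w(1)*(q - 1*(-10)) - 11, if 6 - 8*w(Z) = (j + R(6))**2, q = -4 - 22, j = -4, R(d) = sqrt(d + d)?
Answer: 33 - 32*sqrt(3) ≈ -22.426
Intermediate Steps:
R(d) = sqrt(2)*sqrt(d) (R(d) = sqrt(2*d) = sqrt(2)*sqrt(d))
q = -26
w(Z) = 3/4 - (-4 + 2*sqrt(3))**2/8 (w(Z) = 3/4 - (-4 + sqrt(2)*sqrt(6))**2/8 = 3/4 - (-4 + 2*sqrt(3))**2/8)
w(1)*(q - 1*(-10)) - 11 = (-11/4 + 2*sqrt(3))*(-26 - 1*(-10)) - 11 = (-11/4 + 2*sqrt(3))*(-26 + 10) - 11 = (-11/4 + 2*sqrt(3))*(-16) - 11 = (44 - 32*sqrt(3)) - 11 = 33 - 32*sqrt(3)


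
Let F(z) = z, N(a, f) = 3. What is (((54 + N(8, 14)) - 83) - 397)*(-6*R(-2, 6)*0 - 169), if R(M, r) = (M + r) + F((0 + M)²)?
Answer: 71487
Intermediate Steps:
R(M, r) = M + r + M² (R(M, r) = (M + r) + (0 + M)² = (M + r) + M² = M + r + M²)
(((54 + N(8, 14)) - 83) - 397)*(-6*R(-2, 6)*0 - 169) = (((54 + 3) - 83) - 397)*(-6*(-2 + 6 + (-2)²)*0 - 169) = ((57 - 83) - 397)*(-6*(-2 + 6 + 4)*0 - 169) = (-26 - 397)*(-6*8*0 - 169) = -423*(-48*0 - 169) = -423*(0 - 169) = -423*(-169) = 71487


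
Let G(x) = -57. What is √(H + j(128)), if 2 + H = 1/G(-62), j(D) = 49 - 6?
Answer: 4*√8322/57 ≈ 6.4018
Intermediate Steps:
j(D) = 43
H = -115/57 (H = -2 + 1/(-57) = -2 - 1/57 = -115/57 ≈ -2.0175)
√(H + j(128)) = √(-115/57 + 43) = √(2336/57) = 4*√8322/57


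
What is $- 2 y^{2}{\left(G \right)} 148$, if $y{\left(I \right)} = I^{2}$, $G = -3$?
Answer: $-23976$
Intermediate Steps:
$- 2 y^{2}{\left(G \right)} 148 = - 2 \left(\left(-3\right)^{2}\right)^{2} \cdot 148 = - 2 \cdot 9^{2} \cdot 148 = \left(-2\right) 81 \cdot 148 = \left(-162\right) 148 = -23976$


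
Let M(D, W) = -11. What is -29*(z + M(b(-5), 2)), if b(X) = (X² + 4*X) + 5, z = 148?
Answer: -3973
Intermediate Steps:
b(X) = 5 + X² + 4*X
-29*(z + M(b(-5), 2)) = -29*(148 - 11) = -29*137 = -3973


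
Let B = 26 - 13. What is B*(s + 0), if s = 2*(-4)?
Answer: -104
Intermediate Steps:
B = 13
s = -8
B*(s + 0) = 13*(-8 + 0) = 13*(-8) = -104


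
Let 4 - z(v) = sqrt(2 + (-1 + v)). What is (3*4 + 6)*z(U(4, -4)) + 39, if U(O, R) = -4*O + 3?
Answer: 111 - 36*I*sqrt(3) ≈ 111.0 - 62.354*I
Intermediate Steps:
U(O, R) = 3 - 4*O
z(v) = 4 - sqrt(1 + v) (z(v) = 4 - sqrt(2 + (-1 + v)) = 4 - sqrt(1 + v))
(3*4 + 6)*z(U(4, -4)) + 39 = (3*4 + 6)*(4 - sqrt(1 + (3 - 4*4))) + 39 = (12 + 6)*(4 - sqrt(1 + (3 - 16))) + 39 = 18*(4 - sqrt(1 - 13)) + 39 = 18*(4 - sqrt(-12)) + 39 = 18*(4 - 2*I*sqrt(3)) + 39 = (72 - 36*I*sqrt(3)) + 39 = 111 - 36*I*sqrt(3)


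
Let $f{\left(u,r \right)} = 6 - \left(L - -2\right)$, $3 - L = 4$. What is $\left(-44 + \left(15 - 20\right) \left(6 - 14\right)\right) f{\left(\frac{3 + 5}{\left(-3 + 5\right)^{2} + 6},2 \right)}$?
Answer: $-20$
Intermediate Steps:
$L = -1$ ($L = 3 - 4 = -1$)
$f{\left(u,r \right)} = 5$ ($f{\left(u,r \right)} = 6 - \left(-1 - -2\right) = 6 - \left(-1 + 2\right) = 6 - 1 = 5$)
$\left(-44 + \left(15 - 20\right) \left(6 - 14\right)\right) f{\left(\frac{3 + 5}{\left(-3 + 5\right)^{2} + 6},2 \right)} = \left(-44 + \left(15 - 20\right) \left(6 - 14\right)\right) 5 = \left(-44 - -40\right) 5 = \left(-44 + 40\right) 5 = \left(-4\right) 5 = -20$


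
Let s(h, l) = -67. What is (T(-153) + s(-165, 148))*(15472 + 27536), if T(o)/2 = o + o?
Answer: -29202432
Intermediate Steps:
T(o) = 4*o (T(o) = 2*(o + o) = 2*(2*o) = 4*o)
(T(-153) + s(-165, 148))*(15472 + 27536) = (4*(-153) - 67)*(15472 + 27536) = (-612 - 67)*43008 = -679*43008 = -29202432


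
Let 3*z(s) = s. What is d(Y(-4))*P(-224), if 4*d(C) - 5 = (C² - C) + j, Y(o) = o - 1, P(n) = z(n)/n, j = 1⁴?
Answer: 3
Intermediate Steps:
z(s) = s/3
j = 1
P(n) = ⅓ (P(n) = (n/3)/n = ⅓)
Y(o) = -1 + o
d(C) = 3/2 - C/4 + C²/4 (d(C) = 5/4 + ((C² - C) + 1)/4 = 5/4 + (1 + C² - C)/4 = 5/4 + (¼ - C/4 + C²/4) = 3/2 - C/4 + C²/4)
d(Y(-4))*P(-224) = (3/2 - (-1 - 4)/4 + (-1 - 4)²/4)*(⅓) = (3/2 - ¼*(-5) + (¼)*(-5)²)*(⅓) = (3/2 + 5/4 + (¼)*25)*(⅓) = (3/2 + 5/4 + 25/4)*(⅓) = 9*(⅓) = 3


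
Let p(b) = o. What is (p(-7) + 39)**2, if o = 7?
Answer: 2116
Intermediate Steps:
p(b) = 7
(p(-7) + 39)**2 = (7 + 39)**2 = 46**2 = 2116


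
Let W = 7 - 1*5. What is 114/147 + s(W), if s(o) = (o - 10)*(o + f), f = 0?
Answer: -746/49 ≈ -15.224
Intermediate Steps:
W = 2 (W = 7 - 5 = 2)
s(o) = o*(-10 + o) (s(o) = (o - 10)*(o + 0) = (-10 + o)*o = o*(-10 + o))
114/147 + s(W) = 114/147 + 2*(-10 + 2) = 114*(1/147) + 2*(-8) = 38/49 - 16 = -746/49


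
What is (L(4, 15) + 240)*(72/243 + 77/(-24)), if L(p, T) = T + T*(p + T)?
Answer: -3145/2 ≈ -1572.5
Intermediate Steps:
L(p, T) = T + T*(T + p)
(L(4, 15) + 240)*(72/243 + 77/(-24)) = (15*(1 + 15 + 4) + 240)*(72/243 + 77/(-24)) = (15*20 + 240)*(72*(1/243) + 77*(-1/24)) = (300 + 240)*(8/27 - 77/24) = 540*(-629/216) = -3145/2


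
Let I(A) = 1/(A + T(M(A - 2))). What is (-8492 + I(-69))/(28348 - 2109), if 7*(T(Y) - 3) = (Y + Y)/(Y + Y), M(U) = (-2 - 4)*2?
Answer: -3914819/12096179 ≈ -0.32364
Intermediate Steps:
M(U) = -12 (M(U) = -6*2 = -12)
T(Y) = 22/7 (T(Y) = 3 + ((Y + Y)/(Y + Y))/7 = 3 + ((2*Y)/((2*Y)))/7 = 3 + ((2*Y)*(1/(2*Y)))/7 = 3 + (⅐)*1 = 3 + ⅐ = 22/7)
I(A) = 1/(22/7 + A) (I(A) = 1/(A + 22/7) = 1/(22/7 + A))
(-8492 + I(-69))/(28348 - 2109) = (-8492 + 7/(22 + 7*(-69)))/(28348 - 2109) = (-8492 + 7/(22 - 483))/26239 = (-8492 + 7/(-461))*(1/26239) = (-8492 + 7*(-1/461))*(1/26239) = (-8492 - 7/461)*(1/26239) = -3914819/461*1/26239 = -3914819/12096179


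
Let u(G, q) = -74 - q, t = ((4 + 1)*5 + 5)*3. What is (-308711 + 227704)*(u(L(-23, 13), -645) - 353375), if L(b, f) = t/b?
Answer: 28579593628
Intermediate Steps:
t = 90 (t = (5*5 + 5)*3 = (25 + 5)*3 = 30*3 = 90)
L(b, f) = 90/b
(-308711 + 227704)*(u(L(-23, 13), -645) - 353375) = (-308711 + 227704)*((-74 - 1*(-645)) - 353375) = -81007*((-74 + 645) - 353375) = -81007*(571 - 353375) = -81007*(-352804) = 28579593628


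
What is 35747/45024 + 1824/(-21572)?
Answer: 172252627/242814432 ≈ 0.70940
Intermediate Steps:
35747/45024 + 1824/(-21572) = 35747*(1/45024) + 1824*(-1/21572) = 35747/45024 - 456/5393 = 172252627/242814432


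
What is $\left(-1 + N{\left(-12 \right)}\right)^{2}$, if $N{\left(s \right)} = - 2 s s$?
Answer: $83521$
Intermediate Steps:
$N{\left(s \right)} = - 2 s^{2}$
$\left(-1 + N{\left(-12 \right)}\right)^{2} = \left(-1 - 2 \left(-12\right)^{2}\right)^{2} = \left(-1 - 288\right)^{2} = \left(-289\right)^{2} = 83521$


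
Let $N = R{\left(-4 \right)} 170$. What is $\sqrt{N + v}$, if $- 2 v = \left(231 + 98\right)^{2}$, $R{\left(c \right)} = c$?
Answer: $\frac{i \sqrt{219202}}{2} \approx 234.09 i$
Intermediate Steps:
$v = - \frac{108241}{2}$ ($v = - \frac{\left(231 + 98\right)^{2}}{2} = - \frac{329^{2}}{2} = \left(- \frac{1}{2}\right) 108241 = - \frac{108241}{2} \approx -54121.0$)
$N = -680$ ($N = \left(-4\right) 170 = -680$)
$\sqrt{N + v} = \sqrt{-680 - \frac{108241}{2}} = \sqrt{- \frac{109601}{2}} = \frac{i \sqrt{219202}}{2}$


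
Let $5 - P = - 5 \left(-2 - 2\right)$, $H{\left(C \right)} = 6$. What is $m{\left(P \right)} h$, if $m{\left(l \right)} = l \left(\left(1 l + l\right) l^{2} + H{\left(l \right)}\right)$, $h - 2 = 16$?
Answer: $1820880$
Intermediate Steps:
$h = 18$ ($h = 2 + 16 = 18$)
$P = -15$ ($P = 5 - - 5 \left(-2 - 2\right) = 5 - \left(-5\right) \left(-4\right) = 5 - 20 = -15$)
$m{\left(l \right)} = l \left(6 + 2 l^{3}\right)$ ($m{\left(l \right)} = l \left(\left(1 l + l\right) l^{2} + 6\right) = l \left(\left(l + l\right) l^{2} + 6\right) = l \left(2 l l^{2} + 6\right) = l \left(2 l^{3} + 6\right) = l \left(6 + 2 l^{3}\right)$)
$m{\left(P \right)} h = 2 \left(-15\right) \left(3 + \left(-15\right)^{3}\right) 18 = 2 \left(-15\right) \left(3 - 3375\right) 18 = 2 \left(-15\right) \left(-3372\right) 18 = 101160 \cdot 18 = 1820880$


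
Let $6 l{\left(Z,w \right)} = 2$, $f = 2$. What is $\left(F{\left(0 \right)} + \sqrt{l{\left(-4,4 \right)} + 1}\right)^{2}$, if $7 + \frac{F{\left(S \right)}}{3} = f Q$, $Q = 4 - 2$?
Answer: $\frac{247}{3} - 12 \sqrt{3} \approx 61.549$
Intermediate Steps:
$Q = 2$ ($Q = 4 - 2 = 2$)
$l{\left(Z,w \right)} = \frac{1}{3}$ ($l{\left(Z,w \right)} = \frac{1}{6} \cdot 2 = \frac{1}{3}$)
$F{\left(S \right)} = -9$ ($F{\left(S \right)} = -21 + 3 \cdot 2 \cdot 2 = -21 + 3 \cdot 4 = -21 + 12 = -9$)
$\left(F{\left(0 \right)} + \sqrt{l{\left(-4,4 \right)} + 1}\right)^{2} = \left(-9 + \sqrt{\frac{1}{3} + 1}\right)^{2} = \left(-9 + \sqrt{\frac{4}{3}}\right)^{2} = \left(-9 + \frac{2 \sqrt{3}}{3}\right)^{2}$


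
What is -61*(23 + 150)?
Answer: -10553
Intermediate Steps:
-61*(23 + 150) = -61*173 = -10553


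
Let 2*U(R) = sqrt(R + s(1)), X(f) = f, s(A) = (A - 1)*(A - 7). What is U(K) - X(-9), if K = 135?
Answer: 9 + 3*sqrt(15)/2 ≈ 14.809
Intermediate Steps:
s(A) = (-1 + A)*(-7 + A)
U(R) = sqrt(R)/2 (U(R) = sqrt(R + (7 + 1**2 - 8*1))/2 = sqrt(R + (7 + 1 - 8))/2 = sqrt(R + 0)/2 = sqrt(R)/2)
U(K) - X(-9) = sqrt(135)/2 - 1*(-9) = (3*sqrt(15))/2 + 9 = 3*sqrt(15)/2 + 9 = 9 + 3*sqrt(15)/2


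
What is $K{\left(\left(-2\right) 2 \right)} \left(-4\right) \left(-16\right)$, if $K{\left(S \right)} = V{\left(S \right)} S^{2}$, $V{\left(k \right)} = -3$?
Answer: $-3072$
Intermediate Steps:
$K{\left(S \right)} = - 3 S^{2}$
$K{\left(\left(-2\right) 2 \right)} \left(-4\right) \left(-16\right) = - 3 \left(\left(-2\right) 2\right)^{2} \left(-4\right) \left(-16\right) = - 3 \left(-4\right)^{2} \left(-4\right) \left(-16\right) = \left(-3\right) 16 \left(-4\right) \left(-16\right) = \left(-48\right) \left(-4\right) \left(-16\right) = 192 \left(-16\right) = -3072$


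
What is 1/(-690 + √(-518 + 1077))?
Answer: -690/475541 - √559/475541 ≈ -0.0015007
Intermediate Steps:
1/(-690 + √(-518 + 1077)) = 1/(-690 + √559)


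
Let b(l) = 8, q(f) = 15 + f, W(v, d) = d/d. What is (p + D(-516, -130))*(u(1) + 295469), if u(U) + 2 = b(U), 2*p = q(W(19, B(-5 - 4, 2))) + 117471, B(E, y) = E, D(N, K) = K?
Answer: 34637647825/2 ≈ 1.7319e+10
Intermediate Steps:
W(v, d) = 1
p = 117487/2 (p = ((15 + 1) + 117471)/2 = (16 + 117471)/2 = (½)*117487 = 117487/2 ≈ 58744.)
u(U) = 6 (u(U) = -2 + 8 = 6)
(p + D(-516, -130))*(u(1) + 295469) = (117487/2 - 130)*(6 + 295469) = (117227/2)*295475 = 34637647825/2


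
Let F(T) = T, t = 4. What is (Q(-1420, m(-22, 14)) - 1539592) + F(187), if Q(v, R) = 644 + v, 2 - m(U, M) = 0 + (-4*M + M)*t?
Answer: -1540181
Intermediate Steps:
m(U, M) = 2 + 12*M (m(U, M) = 2 - (0 + (-4*M + M)*4) = 2 - (0 - 3*M*4) = 2 - (0 - 12*M) = 2 - (-12)*M = 2 + 12*M)
(Q(-1420, m(-22, 14)) - 1539592) + F(187) = ((644 - 1420) - 1539592) + 187 = (-776 - 1539592) + 187 = -1540368 + 187 = -1540181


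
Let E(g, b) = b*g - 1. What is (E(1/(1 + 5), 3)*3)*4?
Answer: -6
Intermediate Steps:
E(g, b) = -1 + b*g
(E(1/(1 + 5), 3)*3)*4 = ((-1 + 3/(1 + 5))*3)*4 = ((-1 + 3/6)*3)*4 = ((-1 + 3*(1/6))*3)*4 = ((-1 + 1/2)*3)*4 = -1/2*3*4 = -3/2*4 = -6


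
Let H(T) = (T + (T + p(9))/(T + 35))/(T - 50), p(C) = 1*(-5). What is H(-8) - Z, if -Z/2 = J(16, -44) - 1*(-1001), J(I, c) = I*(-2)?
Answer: 3035137/1566 ≈ 1938.1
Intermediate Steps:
p(C) = -5
J(I, c) = -2*I
Z = -1938 (Z = -2*(-2*16 - 1*(-1001)) = -2*(-32 + 1001) = -2*969 = -1938)
H(T) = (T + (-5 + T)/(35 + T))/(-50 + T) (H(T) = (T + (T - 5)/(T + 35))/(T - 50) = (T + (-5 + T)/(35 + T))/(-50 + T))
H(-8) - Z = (5 - 1*(-8)² - 36*(-8))/(1750 - 1*(-8)² + 15*(-8)) - 1*(-1938) = (5 - 1*64 + 288)/(1750 - 1*64 - 120) + 1938 = (5 - 64 + 288)/(1750 - 64 - 120) + 1938 = 229/1566 + 1938 = 3035137/1566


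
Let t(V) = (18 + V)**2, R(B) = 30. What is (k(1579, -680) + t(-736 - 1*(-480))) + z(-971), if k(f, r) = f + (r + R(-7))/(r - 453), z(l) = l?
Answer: 64867166/1133 ≈ 57253.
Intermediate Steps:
k(f, r) = f + (30 + r)/(-453 + r) (k(f, r) = f + (r + 30)/(r - 453) = f + (30 + r)/(-453 + r))
(k(1579, -680) + t(-736 - 1*(-480))) + z(-971) = ((30 - 680 - 453*1579 + 1579*(-680))/(-453 - 680) + (18 + (-736 - 1*(-480)))**2) - 971 = ((30 - 680 - 715287 - 1073720)/(-1133) + (18 + (-736 + 480))**2) - 971 = (-1/1133*(-1789657) + (18 - 256)**2) - 971 = (1789657/1133 + (-238)**2) - 971 = (1789657/1133 + 56644) - 971 = 65967309/1133 - 971 = 64867166/1133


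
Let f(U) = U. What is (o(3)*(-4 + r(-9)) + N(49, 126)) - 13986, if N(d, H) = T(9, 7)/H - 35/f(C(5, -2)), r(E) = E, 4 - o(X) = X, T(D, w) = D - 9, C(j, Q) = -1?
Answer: -13964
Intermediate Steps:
T(D, w) = -9 + D
o(X) = 4 - X
N(d, H) = 35 (N(d, H) = (-9 + 9)/H - 35/(-1) = 0/H - 35*(-1) = 0 + 35 = 35)
(o(3)*(-4 + r(-9)) + N(49, 126)) - 13986 = ((4 - 1*3)*(-4 - 9) + 35) - 13986 = ((4 - 3)*(-13) + 35) - 13986 = (1*(-13) + 35) - 13986 = (-13 + 35) - 13986 = 22 - 13986 = -13964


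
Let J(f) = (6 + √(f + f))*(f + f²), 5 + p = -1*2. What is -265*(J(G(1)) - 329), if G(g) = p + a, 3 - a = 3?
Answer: 20405 - 11130*I*√14 ≈ 20405.0 - 41645.0*I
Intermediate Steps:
a = 0 (a = 3 - 1*3 = 3 - 3 = 0)
p = -7 (p = -5 - 1*2 = -5 - 2 = -7)
G(g) = -7 (G(g) = -7 + 0 = -7)
J(f) = (6 + √2*√f)*(f + f²) (J(f) = (6 + √(2*f))*(f + f²) = (6 + √2*√f)*(f + f²))
-265*(J(G(1)) - 329) = -265*((6*(-7) + 6*(-7)² + √2*(-7)^(3/2) + √2*(-7)^(5/2)) - 329) = -265*((-42 + 6*49 + √2*(-7*I*√7) + √2*(49*I*√7)) - 329) = -265*((-42 + 294 - 7*I*√14 + 49*I*√14) - 329) = -265*((252 + 42*I*√14) - 329) = -265*(-77 + 42*I*√14) = 20405 - 11130*I*√14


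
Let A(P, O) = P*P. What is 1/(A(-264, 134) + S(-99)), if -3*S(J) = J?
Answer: 1/69729 ≈ 1.4341e-5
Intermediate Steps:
A(P, O) = P²
S(J) = -J/3
1/(A(-264, 134) + S(-99)) = 1/((-264)² - ⅓*(-99)) = 1/(69696 + 33) = 1/69729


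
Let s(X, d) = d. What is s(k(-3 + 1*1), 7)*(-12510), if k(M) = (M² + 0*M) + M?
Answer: -87570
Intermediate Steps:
k(M) = M + M² (k(M) = (M² + 0) + M = M² + M = M + M²)
s(k(-3 + 1*1), 7)*(-12510) = 7*(-12510) = -87570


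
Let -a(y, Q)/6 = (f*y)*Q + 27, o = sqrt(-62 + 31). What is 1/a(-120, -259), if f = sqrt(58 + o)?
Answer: -1/(162 + 186480*sqrt(58 + I*sqrt(31))) ≈ -7.0164e-7 + 3.3596e-8*I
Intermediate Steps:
o = I*sqrt(31) (o = sqrt(-31) = I*sqrt(31) ≈ 5.5678*I)
f = sqrt(58 + I*sqrt(31)) ≈ 7.6245 + 0.36512*I
a(y, Q) = -162 - 6*Q*y*sqrt(58 + I*sqrt(31)) (a(y, Q) = -6*((sqrt(58 + I*sqrt(31))*y)*Q + 27) = -6*((y*sqrt(58 + I*sqrt(31)))*Q + 27) = -6*(Q*y*sqrt(58 + I*sqrt(31)) + 27) = -6*(27 + Q*y*sqrt(58 + I*sqrt(31))) = -162 - 6*Q*y*sqrt(58 + I*sqrt(31)))
1/a(-120, -259) = 1/(-162 - 6*(-259)*(-120)*sqrt(58 + I*sqrt(31))) = 1/(-162 - 186480*sqrt(58 + I*sqrt(31)))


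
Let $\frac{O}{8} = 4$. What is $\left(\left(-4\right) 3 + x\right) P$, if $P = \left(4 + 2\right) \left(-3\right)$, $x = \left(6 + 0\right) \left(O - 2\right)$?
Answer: $-3024$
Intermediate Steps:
$O = 32$ ($O = 8 \cdot 4 = 32$)
$x = 180$ ($x = \left(6 + 0\right) \left(32 - 2\right) = 6 \cdot 30 = 180$)
$P = -18$ ($P = 6 \left(-3\right) = -18$)
$\left(\left(-4\right) 3 + x\right) P = \left(\left(-4\right) 3 + 180\right) \left(-18\right) = \left(-12 + 180\right) \left(-18\right) = 168 \left(-18\right) = -3024$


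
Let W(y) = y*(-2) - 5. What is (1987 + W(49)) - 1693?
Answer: 191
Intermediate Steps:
W(y) = -5 - 2*y (W(y) = -2*y - 5 = -5 - 2*y)
(1987 + W(49)) - 1693 = (1987 + (-5 - 2*49)) - 1693 = (1987 + (-5 - 98)) - 1693 = (1987 - 103) - 1693 = 1884 - 1693 = 191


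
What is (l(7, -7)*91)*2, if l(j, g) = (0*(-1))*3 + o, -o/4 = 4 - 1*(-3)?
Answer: -5096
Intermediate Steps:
o = -28 (o = -4*(4 - 1*(-3)) = -4*(4 + 3) = -4*7 = -28)
l(j, g) = -28 (l(j, g) = (0*(-1))*3 - 28 = 0*3 - 28 = 0 - 28 = -28)
(l(7, -7)*91)*2 = -28*91*2 = -2548*2 = -5096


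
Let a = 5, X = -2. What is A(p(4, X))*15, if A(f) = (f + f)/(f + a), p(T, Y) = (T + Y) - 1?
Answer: 5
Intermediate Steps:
p(T, Y) = -1 + T + Y
A(f) = 2*f/(5 + f) (A(f) = (f + f)/(f + 5) = (2*f)/(5 + f) = 2*f/(5 + f))
A(p(4, X))*15 = (2*(-1 + 4 - 2)/(5 + (-1 + 4 - 2)))*15 = (2*1/(5 + 1))*15 = (2*1/6)*15 = (2*1*(⅙))*15 = (⅓)*15 = 5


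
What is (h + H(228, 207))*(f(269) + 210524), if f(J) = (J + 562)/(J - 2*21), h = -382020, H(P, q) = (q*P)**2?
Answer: 106431679940072484/227 ≈ 4.6886e+14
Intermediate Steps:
H(P, q) = P**2*q**2 (H(P, q) = (P*q)**2 = P**2*q**2)
f(J) = (562 + J)/(-42 + J) (f(J) = (562 + J)/(J - 42) = (562 + J)/(-42 + J))
(h + H(228, 207))*(f(269) + 210524) = (-382020 + 228**2*207**2)*((562 + 269)/(-42 + 269) + 210524) = (-382020 + 51984*42849)*(831/227 + 210524) = (-382020 + 2227462416)*((1/227)*831 + 210524) = 2227080396*(831/227 + 210524) = 2227080396*(47789779/227) = 106431679940072484/227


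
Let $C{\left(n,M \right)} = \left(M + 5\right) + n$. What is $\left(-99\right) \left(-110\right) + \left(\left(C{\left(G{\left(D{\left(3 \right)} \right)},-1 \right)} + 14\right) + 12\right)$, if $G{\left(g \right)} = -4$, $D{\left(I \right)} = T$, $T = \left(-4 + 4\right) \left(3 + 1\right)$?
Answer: $10916$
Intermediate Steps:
$T = 0$ ($T = 0 \cdot 4 = 0$)
$D{\left(I \right)} = 0$
$C{\left(n,M \right)} = 5 + M + n$ ($C{\left(n,M \right)} = \left(5 + M\right) + n = 5 + M + n$)
$\left(-99\right) \left(-110\right) + \left(\left(C{\left(G{\left(D{\left(3 \right)} \right)},-1 \right)} + 14\right) + 12\right) = \left(-99\right) \left(-110\right) + \left(\left(\left(5 - 1 - 4\right) + 14\right) + 12\right) = 10890 + \left(\left(0 + 14\right) + 12\right) = 10890 + \left(14 + 12\right) = 10890 + 26 = 10916$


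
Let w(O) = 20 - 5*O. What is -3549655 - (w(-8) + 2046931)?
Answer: -5596646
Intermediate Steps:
-3549655 - (w(-8) + 2046931) = -3549655 - ((20 - 5*(-8)) + 2046931) = -3549655 - ((20 + 40) + 2046931) = -3549655 - (60 + 2046931) = -3549655 - 1*2046991 = -3549655 - 2046991 = -5596646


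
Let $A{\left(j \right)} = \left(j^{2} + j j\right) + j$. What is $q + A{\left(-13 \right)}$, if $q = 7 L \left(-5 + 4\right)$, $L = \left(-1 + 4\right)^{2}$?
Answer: $262$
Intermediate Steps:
$A{\left(j \right)} = j + 2 j^{2}$ ($A{\left(j \right)} = \left(j^{2} + j^{2}\right) + j = 2 j^{2} + j = j + 2 j^{2}$)
$L = 9$ ($L = 3^{2} = 9$)
$q = -63$ ($q = 7 \cdot 9 \left(-5 + 4\right) = 63 \left(-1\right) = -63$)
$q + A{\left(-13 \right)} = -63 - 13 \left(1 + 2 \left(-13\right)\right) = -63 - 13 \left(1 - 26\right) = -63 - -325 = -63 + 325 = 262$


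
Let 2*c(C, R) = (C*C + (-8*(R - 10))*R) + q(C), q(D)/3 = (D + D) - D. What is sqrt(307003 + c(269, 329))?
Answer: I*sqrt(76217) ≈ 276.07*I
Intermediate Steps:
q(D) = 3*D (q(D) = 3*((D + D) - D) = 3*(2*D - D) = 3*D)
c(C, R) = C**2/2 + 3*C/2 + R*(80 - 8*R)/2 (c(C, R) = ((C*C + (-8*(R - 10))*R) + 3*C)/2 = ((C**2 + (-8*(-10 + R))*R) + 3*C)/2 = ((C**2 + (80 - 8*R)*R) + 3*C)/2 = ((C**2 + R*(80 - 8*R)) + 3*C)/2 = (C**2 + 3*C + R*(80 - 8*R))/2 = C**2/2 + 3*C/2 + R*(80 - 8*R)/2)
sqrt(307003 + c(269, 329)) = sqrt(307003 + ((1/2)*269**2 - 4*329**2 + 40*329 + (3/2)*269)) = sqrt(307003 + ((1/2)*72361 - 4*108241 + 13160 + 807/2)) = sqrt(307003 + (72361/2 - 432964 + 13160 + 807/2)) = sqrt(307003 - 383220) = sqrt(-76217) = I*sqrt(76217)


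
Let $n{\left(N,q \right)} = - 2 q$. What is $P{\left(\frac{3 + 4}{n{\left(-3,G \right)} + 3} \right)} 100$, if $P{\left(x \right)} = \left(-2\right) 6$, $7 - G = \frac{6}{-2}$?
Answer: $-1200$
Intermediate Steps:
$G = 10$ ($G = 7 - \frac{6}{-2} = 7 - 6 \left(- \frac{1}{2}\right) = 7 - -3 = 7 + 3 = 10$)
$P{\left(x \right)} = -12$
$P{\left(\frac{3 + 4}{n{\left(-3,G \right)} + 3} \right)} 100 = \left(-12\right) 100 = -1200$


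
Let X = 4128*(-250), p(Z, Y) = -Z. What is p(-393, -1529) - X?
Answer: 1032393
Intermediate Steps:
X = -1032000
p(-393, -1529) - X = -1*(-393) - 1*(-1032000) = 393 + 1032000 = 1032393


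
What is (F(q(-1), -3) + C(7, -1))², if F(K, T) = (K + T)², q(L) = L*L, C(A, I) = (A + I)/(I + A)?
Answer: 25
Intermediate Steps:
C(A, I) = 1 (C(A, I) = (A + I)/(A + I) = 1)
q(L) = L²
(F(q(-1), -3) + C(7, -1))² = (((-1)² - 3)² + 1)² = ((1 - 3)² + 1)² = ((-2)² + 1)² = (4 + 1)² = 5² = 25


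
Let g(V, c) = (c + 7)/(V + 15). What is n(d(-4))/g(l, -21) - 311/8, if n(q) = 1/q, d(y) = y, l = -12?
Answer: -1087/28 ≈ -38.821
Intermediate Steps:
g(V, c) = (7 + c)/(15 + V)
n(d(-4))/g(l, -21) - 311/8 = 1/((-4)*(((7 - 21)/(15 - 12)))) - 311/8 = -1/(4*(-14/3)) - 311*1/8 = -1/(4*((1/3)*(-14))) - 311/8 = -1/(4*(-14/3)) - 311/8 = -1/4*(-3/14) - 311/8 = 3/56 - 311/8 = -1087/28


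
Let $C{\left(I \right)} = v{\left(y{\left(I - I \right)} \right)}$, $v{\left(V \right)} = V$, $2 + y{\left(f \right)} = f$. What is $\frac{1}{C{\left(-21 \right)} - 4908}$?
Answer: $- \frac{1}{4910} \approx -0.00020367$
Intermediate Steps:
$y{\left(f \right)} = -2 + f$
$C{\left(I \right)} = -2$ ($C{\left(I \right)} = -2 + \left(I - I\right) = -2 + 0 = -2$)
$\frac{1}{C{\left(-21 \right)} - 4908} = \frac{1}{-2 - 4908} = \frac{1}{-4910} = - \frac{1}{4910}$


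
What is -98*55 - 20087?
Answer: -25477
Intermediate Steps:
-98*55 - 20087 = -5390 - 20087 = -25477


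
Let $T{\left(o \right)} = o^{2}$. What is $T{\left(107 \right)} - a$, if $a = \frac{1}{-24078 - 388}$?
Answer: $\frac{280111235}{24466} \approx 11449.0$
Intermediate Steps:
$a = - \frac{1}{24466}$ ($a = \frac{1}{-24466} = - \frac{1}{24466} \approx -4.0873 \cdot 10^{-5}$)
$T{\left(107 \right)} - a = 107^{2} - - \frac{1}{24466} = 11449 + \frac{1}{24466} = \frac{280111235}{24466}$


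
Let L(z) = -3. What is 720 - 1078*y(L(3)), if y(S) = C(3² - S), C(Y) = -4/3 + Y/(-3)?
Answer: 19408/3 ≈ 6469.3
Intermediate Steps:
C(Y) = -4/3 - Y/3 (C(Y) = -4*⅓ + Y*(-⅓) = -4/3 - Y/3)
y(S) = -13/3 + S/3 (y(S) = -4/3 - (3² - S)/3 = -4/3 - (9 - S)/3 = -4/3 + (-3 + S/3) = -13/3 + S/3)
720 - 1078*y(L(3)) = 720 - 1078*(-13/3 + (⅓)*(-3)) = 720 - 1078*(-13/3 - 1) = 720 - 1078*(-16/3) = 720 + 17248/3 = 19408/3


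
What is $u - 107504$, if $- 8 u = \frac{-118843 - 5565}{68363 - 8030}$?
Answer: $- \frac{6486023281}{60333} \approx -1.075 \cdot 10^{5}$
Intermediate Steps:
$u = \frac{15551}{60333}$ ($u = - \frac{\left(-118843 - 5565\right) \frac{1}{68363 - 8030}}{8} = - \frac{\left(-124408\right) \frac{1}{60333}}{8} = \left(- \frac{1}{8}\right) \left(- \frac{124408}{60333}\right) = \frac{15551}{60333} \approx 0.25775$)
$u - 107504 = \frac{15551}{60333} - 107504 = - \frac{6486023281}{60333}$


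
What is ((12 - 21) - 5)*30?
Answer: -420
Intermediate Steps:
((12 - 21) - 5)*30 = (-9 - 5)*30 = -14*30 = -420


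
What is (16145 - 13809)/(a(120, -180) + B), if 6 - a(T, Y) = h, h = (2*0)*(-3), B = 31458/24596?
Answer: 28728128/89517 ≈ 320.92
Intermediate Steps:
B = 15729/12298 (B = 31458*(1/24596) = 15729/12298 ≈ 1.2790)
h = 0 (h = 0*(-3) = 0)
a(T, Y) = 6 (a(T, Y) = 6 - 1*0 = 6 + 0 = 6)
(16145 - 13809)/(a(120, -180) + B) = (16145 - 13809)/(6 + 15729/12298) = 2336/(89517/12298) = 2336*(12298/89517) = 28728128/89517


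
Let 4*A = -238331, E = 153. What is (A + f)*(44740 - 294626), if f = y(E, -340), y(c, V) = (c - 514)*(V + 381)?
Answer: 37174915505/2 ≈ 1.8587e+10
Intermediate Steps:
A = -238331/4 (A = (¼)*(-238331) = -238331/4 ≈ -59583.)
y(c, V) = (-514 + c)*(381 + V)
f = -14801 (f = -195834 - 514*(-340) + 381*153 - 340*153 = -195834 + 174760 + 58293 - 52020 = -14801)
(A + f)*(44740 - 294626) = (-238331/4 - 14801)*(44740 - 294626) = -297535/4*(-249886) = 37174915505/2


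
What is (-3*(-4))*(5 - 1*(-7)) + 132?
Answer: 276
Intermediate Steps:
(-3*(-4))*(5 - 1*(-7)) + 132 = 12*(5 + 7) + 132 = 12*12 + 132 = 144 + 132 = 276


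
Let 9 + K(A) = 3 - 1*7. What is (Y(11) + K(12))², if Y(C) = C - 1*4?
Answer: 36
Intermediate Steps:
Y(C) = -4 + C (Y(C) = C - 4 = -4 + C)
K(A) = -13 (K(A) = -9 + (3 - 1*7) = -9 + (3 - 7) = -9 - 4 = -13)
(Y(11) + K(12))² = ((-4 + 11) - 13)² = (7 - 13)² = (-6)² = 36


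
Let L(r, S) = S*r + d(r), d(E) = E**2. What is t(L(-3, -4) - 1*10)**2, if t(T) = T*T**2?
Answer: 1771561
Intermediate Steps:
L(r, S) = r**2 + S*r (L(r, S) = S*r + r**2 = r**2 + S*r)
t(T) = T**3
t(L(-3, -4) - 1*10)**2 = ((-3*(-4 - 3) - 1*10)**3)**2 = ((-3*(-7) - 10)**3)**2 = ((21 - 10)**3)**2 = (11**3)**2 = 1331**2 = 1771561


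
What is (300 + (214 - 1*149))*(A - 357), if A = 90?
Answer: -97455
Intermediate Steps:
(300 + (214 - 1*149))*(A - 357) = (300 + (214 - 1*149))*(90 - 357) = (300 + (214 - 149))*(-267) = (300 + 65)*(-267) = 365*(-267) = -97455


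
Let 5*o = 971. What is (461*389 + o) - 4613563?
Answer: -22170199/5 ≈ -4.4340e+6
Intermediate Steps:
o = 971/5 (o = (1/5)*971 = 971/5 ≈ 194.20)
(461*389 + o) - 4613563 = (461*389 + 971/5) - 4613563 = (179329 + 971/5) - 4613563 = 897616/5 - 4613563 = -22170199/5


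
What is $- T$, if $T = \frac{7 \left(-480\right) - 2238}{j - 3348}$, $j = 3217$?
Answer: $- \frac{5598}{131} \approx -42.733$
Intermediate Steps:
$T = \frac{5598}{131}$ ($T = \frac{7 \left(-480\right) - 2238}{3217 - 3348} = \frac{-3360 - 2238}{-131} = \left(-5598\right) \left(- \frac{1}{131}\right) = \frac{5598}{131} \approx 42.733$)
$- T = \left(-1\right) \frac{5598}{131} = - \frac{5598}{131}$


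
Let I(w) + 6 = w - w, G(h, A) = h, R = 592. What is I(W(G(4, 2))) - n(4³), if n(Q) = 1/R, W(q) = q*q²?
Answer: -3553/592 ≈ -6.0017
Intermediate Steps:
W(q) = q³
I(w) = -6 (I(w) = -6 + (w - w) = -6 + 0 = -6)
n(Q) = 1/592
I(W(G(4, 2))) - n(4³) = -6 - 1*1/592 = -6 - 1/592 = -3553/592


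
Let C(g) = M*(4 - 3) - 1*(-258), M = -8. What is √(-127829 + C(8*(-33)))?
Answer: I*√127579 ≈ 357.18*I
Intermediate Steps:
C(g) = 250 (C(g) = -8*(4 - 3) - 1*(-258) = -8*1 + 258 = -8 + 258 = 250)
√(-127829 + C(8*(-33))) = √(-127829 + 250) = √(-127579) = I*√127579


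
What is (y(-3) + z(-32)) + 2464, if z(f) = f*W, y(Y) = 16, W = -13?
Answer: 2896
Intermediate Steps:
z(f) = -13*f (z(f) = f*(-13) = -13*f)
(y(-3) + z(-32)) + 2464 = (16 - 13*(-32)) + 2464 = (16 + 416) + 2464 = 432 + 2464 = 2896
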